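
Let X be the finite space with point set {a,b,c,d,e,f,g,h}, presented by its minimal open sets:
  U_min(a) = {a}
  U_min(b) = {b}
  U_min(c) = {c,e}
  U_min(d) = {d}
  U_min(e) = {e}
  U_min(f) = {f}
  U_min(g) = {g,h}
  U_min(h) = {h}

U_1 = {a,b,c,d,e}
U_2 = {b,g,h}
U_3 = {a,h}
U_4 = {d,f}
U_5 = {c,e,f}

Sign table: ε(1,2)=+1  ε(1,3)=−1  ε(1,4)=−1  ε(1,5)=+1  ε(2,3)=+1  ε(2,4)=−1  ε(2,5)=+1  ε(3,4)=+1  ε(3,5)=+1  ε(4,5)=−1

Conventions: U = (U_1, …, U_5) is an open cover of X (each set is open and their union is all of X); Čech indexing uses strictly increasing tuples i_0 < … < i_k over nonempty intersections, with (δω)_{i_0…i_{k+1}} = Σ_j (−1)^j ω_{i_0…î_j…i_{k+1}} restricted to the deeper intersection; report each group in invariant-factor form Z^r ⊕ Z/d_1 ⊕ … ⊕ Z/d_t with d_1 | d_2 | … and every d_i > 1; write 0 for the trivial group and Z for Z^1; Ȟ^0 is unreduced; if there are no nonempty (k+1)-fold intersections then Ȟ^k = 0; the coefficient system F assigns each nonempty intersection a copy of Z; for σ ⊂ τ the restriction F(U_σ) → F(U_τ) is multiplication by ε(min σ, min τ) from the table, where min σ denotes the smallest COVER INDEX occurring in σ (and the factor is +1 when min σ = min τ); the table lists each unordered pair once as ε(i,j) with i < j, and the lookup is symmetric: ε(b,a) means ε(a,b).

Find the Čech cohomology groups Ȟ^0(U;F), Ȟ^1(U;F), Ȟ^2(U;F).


Ȟ^0 ≅ 0, Ȟ^1 ≅ Z ⊕ Z/2 and Ȟ^2 ≅ 0

nerve simplices:
  U12={b} U13={a} U14={d} U15={c,e} U23={h} U45={f}
C dims 5,6; δ0: rk 5, SNF 1^4·2
degree 0: 5−5−0 = 0 → Ȟ^0 ≅ 0
degree 1: 6−0−5 = 1 plus torsion [2] → Ȟ^1 ≅ Z ⊕ Z/2
degree 2: 0−0−0 = 0 → Ȟ^2 ≅ 0


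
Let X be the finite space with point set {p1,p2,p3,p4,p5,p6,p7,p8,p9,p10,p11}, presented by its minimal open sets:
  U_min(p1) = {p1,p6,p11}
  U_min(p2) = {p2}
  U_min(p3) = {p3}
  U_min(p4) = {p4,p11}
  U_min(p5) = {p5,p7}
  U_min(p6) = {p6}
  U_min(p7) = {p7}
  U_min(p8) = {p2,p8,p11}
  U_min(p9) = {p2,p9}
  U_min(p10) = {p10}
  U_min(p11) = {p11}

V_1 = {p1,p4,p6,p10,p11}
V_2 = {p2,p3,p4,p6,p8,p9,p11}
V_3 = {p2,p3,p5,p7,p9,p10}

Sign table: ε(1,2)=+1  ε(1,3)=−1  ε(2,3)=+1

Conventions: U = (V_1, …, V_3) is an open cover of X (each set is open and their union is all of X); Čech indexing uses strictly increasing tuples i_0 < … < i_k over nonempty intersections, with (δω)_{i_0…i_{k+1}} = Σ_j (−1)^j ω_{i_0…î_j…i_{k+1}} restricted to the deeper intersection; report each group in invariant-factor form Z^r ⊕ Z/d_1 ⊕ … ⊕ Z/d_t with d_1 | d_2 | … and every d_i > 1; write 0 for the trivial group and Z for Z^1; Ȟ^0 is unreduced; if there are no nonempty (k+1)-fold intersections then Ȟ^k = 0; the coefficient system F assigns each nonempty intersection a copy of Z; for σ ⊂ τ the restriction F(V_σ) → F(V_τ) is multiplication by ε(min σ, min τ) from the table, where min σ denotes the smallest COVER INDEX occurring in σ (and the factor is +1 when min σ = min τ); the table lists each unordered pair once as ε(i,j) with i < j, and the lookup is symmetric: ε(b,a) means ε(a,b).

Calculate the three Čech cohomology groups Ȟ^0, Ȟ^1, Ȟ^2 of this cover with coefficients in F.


cover nerve:
  V12={p4,p6,p11} V13={p10} V23={p2,p3,p9}
C dims 3,3; δ0: rk 3, SNF 1^2·2
Ȟ^0: (3−3)−0=0 ⇒ 0
Ȟ^1: (3−0)−3=0 plus torsion [2] ⇒ Z/2
Ȟ^2: (0−0)−0=0 ⇒ 0

Ȟ^0 ≅ 0, Ȟ^1 ≅ Z/2, Ȟ^2 ≅ 0


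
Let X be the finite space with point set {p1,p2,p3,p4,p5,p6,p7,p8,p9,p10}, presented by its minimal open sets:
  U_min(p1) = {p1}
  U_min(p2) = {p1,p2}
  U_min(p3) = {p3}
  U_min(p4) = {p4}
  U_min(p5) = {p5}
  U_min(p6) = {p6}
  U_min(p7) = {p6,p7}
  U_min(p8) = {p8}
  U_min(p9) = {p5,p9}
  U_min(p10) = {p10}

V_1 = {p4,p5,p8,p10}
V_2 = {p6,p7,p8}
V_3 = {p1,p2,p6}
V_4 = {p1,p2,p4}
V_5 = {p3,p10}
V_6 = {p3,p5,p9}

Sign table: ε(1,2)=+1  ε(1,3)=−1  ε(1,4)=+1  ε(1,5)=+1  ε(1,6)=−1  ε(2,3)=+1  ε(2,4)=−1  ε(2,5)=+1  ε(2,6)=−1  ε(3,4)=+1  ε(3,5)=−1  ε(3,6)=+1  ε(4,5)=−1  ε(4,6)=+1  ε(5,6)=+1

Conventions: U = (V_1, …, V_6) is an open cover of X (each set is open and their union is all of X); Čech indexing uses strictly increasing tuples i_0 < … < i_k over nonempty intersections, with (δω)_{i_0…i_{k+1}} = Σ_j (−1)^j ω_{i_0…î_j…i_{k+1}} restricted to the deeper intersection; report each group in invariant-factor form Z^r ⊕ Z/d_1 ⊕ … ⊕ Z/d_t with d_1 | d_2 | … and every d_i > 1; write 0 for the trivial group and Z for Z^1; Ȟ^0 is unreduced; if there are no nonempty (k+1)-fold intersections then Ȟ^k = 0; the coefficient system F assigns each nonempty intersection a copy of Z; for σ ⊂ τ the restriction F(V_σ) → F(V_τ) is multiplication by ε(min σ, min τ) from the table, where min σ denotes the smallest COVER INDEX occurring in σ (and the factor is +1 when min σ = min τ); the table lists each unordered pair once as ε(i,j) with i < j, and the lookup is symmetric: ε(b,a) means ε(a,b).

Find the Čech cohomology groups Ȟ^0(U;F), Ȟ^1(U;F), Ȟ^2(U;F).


nerve simplices:
  V12={p8} V14={p4} V15={p10} V16={p5} V23={p6} V34={p1,p2} V56={p3}
C dims 6,7; δ0: rk 6, SNF 1^5·2
degree 0: 6−6−0 = 0 → Ȟ^0 ≅ 0
degree 1: 7−0−6 = 1 plus torsion [2] → Ȟ^1 ≅ Z ⊕ Z/2
degree 2: 0−0−0 = 0 → Ȟ^2 ≅ 0

Ȟ^0 ≅ 0, Ȟ^1 ≅ Z ⊕ Z/2, Ȟ^2 ≅ 0


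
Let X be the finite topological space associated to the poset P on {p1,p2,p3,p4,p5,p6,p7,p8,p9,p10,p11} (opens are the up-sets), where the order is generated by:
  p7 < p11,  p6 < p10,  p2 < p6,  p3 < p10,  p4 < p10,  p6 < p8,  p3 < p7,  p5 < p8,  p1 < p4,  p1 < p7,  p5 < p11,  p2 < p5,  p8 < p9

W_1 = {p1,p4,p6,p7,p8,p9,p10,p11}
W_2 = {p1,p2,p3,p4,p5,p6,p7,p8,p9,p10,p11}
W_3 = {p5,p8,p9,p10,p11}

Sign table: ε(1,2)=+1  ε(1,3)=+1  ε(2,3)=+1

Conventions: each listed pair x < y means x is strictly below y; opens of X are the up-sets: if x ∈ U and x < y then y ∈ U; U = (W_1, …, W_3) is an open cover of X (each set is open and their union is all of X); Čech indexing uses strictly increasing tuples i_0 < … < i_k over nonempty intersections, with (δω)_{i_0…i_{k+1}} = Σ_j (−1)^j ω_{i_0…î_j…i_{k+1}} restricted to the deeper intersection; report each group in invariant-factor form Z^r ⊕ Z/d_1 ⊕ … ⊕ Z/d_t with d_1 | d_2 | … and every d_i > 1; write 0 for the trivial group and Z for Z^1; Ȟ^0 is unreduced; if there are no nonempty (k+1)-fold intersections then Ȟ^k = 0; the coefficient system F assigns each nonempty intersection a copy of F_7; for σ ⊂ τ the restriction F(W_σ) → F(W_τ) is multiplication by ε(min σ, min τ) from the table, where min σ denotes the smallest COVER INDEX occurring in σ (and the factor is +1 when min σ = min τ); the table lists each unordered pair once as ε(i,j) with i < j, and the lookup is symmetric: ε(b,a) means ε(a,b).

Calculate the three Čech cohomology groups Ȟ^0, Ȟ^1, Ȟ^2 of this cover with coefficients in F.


Ȟ^0(U;F) ≅ Z/7, Ȟ^1(U;F) ≅ 0, Ȟ^2(U;F) ≅ 0

cover nerve:
  W12={p1,p4,p6,p7,p8,p9,p10,p11} W13={p8,p9,p10,p11} W23={p5,p8,p9,p10,p11}
  W123={p8,p9,p10,p11}
C dims 3,3,1; δ0: rk_F7 2; δ1: rk_F7 1
Ȟ^0: (3−2)−0=1 ⇒ Z/7
Ȟ^1: (3−1)−2=0 ⇒ 0
Ȟ^2: (1−0)−1=0 ⇒ 0


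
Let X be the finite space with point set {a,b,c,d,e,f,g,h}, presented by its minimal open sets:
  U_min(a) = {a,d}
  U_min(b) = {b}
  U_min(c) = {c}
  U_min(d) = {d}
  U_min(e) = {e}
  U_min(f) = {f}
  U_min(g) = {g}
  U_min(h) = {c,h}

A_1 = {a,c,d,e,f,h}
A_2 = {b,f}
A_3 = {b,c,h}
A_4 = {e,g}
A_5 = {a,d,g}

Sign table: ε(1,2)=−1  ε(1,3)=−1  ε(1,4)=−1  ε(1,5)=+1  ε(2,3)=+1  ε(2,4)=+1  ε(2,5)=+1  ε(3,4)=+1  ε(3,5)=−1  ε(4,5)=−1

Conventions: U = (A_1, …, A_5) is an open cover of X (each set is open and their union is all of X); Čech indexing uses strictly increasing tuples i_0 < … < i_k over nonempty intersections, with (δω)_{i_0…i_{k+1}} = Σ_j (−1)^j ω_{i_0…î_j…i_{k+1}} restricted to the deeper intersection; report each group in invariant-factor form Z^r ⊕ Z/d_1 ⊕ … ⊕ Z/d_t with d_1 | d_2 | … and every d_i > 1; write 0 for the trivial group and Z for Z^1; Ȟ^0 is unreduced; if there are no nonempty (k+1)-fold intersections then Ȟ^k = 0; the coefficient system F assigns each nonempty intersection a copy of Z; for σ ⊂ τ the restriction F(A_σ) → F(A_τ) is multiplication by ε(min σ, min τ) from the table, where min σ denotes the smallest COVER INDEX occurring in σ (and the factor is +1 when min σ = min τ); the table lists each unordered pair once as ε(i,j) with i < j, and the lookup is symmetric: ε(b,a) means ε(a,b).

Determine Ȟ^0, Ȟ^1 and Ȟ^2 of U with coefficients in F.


Ȟ^0(U;F) ≅ Z,  Ȟ^1(U;F) ≅ Z^2,  Ȟ^2(U;F) ≅ 0

intersection data:
  A12={f} A13={c,h} A14={e} A15={a,d} A23={b} A45={g}
C dims 5,6; δ0: rk 4, SNF 1^4
Ȟ^0 = (5 − 4) − 0 = 1, so Ȟ^0 ≅ Z
Ȟ^1 = (6 − 0) − 4 = 2, so Ȟ^1 ≅ Z^2
Ȟ^2 = (0 − 0) − 0 = 0, so Ȟ^2 ≅ 0


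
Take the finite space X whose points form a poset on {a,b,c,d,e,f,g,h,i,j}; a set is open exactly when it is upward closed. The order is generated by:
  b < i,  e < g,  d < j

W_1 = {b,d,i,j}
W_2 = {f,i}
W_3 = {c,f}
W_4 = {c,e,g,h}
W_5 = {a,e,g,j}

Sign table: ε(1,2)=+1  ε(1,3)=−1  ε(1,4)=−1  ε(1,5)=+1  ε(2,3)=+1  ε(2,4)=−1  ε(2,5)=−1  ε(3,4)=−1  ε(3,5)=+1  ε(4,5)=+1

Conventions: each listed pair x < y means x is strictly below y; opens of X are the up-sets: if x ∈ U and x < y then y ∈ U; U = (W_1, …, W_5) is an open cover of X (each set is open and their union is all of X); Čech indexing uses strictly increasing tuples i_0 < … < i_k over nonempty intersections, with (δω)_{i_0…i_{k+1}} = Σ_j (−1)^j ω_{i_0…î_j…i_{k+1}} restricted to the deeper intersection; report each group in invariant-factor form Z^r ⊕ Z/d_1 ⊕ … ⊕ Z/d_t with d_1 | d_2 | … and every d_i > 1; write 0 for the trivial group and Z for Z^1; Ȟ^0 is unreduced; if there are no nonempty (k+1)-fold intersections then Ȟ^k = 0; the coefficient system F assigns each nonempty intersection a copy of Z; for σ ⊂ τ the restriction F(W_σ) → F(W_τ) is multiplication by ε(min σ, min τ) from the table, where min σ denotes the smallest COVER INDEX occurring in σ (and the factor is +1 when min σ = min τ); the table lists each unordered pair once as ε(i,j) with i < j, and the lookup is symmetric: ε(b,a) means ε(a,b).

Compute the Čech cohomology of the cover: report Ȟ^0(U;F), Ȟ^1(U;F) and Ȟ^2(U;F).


intersection data:
  W12={i} W15={j} W23={f} W34={c} W45={e,g}
C dims 5,5; δ0: rk 5, SNF 1^4·2
Ȟ^0 = (5 − 5) − 0 = 0, so Ȟ^0 ≅ 0
Ȟ^1 = (5 − 0) − 5 = 0 plus torsion [2], so Ȟ^1 ≅ Z/2
Ȟ^2 = (0 − 0) − 0 = 0, so Ȟ^2 ≅ 0

Ȟ^0(U;F) ≅ 0; Ȟ^1(U;F) ≅ Z/2; Ȟ^2(U;F) ≅ 0


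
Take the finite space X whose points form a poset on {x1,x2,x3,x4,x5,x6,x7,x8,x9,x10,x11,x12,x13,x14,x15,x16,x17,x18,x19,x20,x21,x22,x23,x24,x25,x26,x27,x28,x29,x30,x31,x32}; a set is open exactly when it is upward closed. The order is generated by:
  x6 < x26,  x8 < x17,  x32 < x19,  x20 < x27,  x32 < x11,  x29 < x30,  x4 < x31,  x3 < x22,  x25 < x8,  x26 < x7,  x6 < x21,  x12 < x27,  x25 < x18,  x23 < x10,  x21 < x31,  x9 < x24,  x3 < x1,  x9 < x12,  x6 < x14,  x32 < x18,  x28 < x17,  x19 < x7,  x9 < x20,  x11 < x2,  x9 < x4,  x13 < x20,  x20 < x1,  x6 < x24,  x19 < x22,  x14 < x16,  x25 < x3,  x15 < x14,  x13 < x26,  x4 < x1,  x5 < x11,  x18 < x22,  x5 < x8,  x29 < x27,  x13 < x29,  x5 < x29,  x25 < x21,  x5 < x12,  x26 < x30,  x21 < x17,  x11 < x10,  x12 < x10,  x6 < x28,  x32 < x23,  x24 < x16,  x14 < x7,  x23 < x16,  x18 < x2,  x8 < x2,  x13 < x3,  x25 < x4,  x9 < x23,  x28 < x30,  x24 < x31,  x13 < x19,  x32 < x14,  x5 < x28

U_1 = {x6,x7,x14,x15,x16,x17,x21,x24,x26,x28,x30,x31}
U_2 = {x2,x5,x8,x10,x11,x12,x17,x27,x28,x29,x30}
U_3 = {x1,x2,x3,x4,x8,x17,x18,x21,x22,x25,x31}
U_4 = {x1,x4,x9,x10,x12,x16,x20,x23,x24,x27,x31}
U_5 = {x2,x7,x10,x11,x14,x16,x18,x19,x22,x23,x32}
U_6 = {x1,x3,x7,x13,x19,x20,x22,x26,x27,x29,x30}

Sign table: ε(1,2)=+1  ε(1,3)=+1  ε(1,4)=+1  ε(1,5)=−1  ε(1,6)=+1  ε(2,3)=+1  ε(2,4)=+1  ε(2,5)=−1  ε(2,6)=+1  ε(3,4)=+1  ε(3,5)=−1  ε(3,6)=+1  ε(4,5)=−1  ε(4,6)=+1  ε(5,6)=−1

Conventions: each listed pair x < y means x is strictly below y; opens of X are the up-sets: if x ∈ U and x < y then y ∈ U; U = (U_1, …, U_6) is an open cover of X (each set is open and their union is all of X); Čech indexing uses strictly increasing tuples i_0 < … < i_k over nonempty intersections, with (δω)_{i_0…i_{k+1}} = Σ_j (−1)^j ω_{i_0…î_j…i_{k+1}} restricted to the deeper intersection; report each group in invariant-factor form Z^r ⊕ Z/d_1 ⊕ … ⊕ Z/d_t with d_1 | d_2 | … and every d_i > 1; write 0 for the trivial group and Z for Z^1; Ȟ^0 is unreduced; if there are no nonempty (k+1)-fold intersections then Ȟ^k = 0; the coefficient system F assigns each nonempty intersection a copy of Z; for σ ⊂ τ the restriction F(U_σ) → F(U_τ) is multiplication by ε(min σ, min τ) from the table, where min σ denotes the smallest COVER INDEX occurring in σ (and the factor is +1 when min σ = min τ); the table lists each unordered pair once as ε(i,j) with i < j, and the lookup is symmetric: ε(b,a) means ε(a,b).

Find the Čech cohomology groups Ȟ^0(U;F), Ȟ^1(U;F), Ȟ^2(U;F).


Ȟ^0 = Z,  Ȟ^1 = 0,  Ȟ^2 = Z/2

nerve simplices:
  U12={x17,x28,x30} U13={x17,x21,x31} U14={x16,x24,x31} U15={x7,x14,x16} U16={x7,x26,x30} U23={x2,x8,x17} U24={x10,x12,x27} U25={x2,x10,x11} U26={x27,x29,x30} U34={x1,x4,x31} U35={x2,x18,x22} U36={x1,x3,x22} U45={x10,x16,x23} U46={x1,x20,x27} U56={x7,x19,x22}
  U123={x17} U126={x30} U134={x31} U145={x16} U156={x7} U235={x2} U245={x10} U246={x27} U346={x1} U356={x22}
C dims 6,15,10; δ0: rk 5, SNF 1^5; δ1: rk 10, SNF 1^9·2
degree 0: 6−5−0 = 1 → Ȟ^0 ≅ Z
degree 1: 15−10−5 = 0 → Ȟ^1 ≅ 0
degree 2: 10−0−10 = 0 plus torsion [2] → Ȟ^2 ≅ Z/2


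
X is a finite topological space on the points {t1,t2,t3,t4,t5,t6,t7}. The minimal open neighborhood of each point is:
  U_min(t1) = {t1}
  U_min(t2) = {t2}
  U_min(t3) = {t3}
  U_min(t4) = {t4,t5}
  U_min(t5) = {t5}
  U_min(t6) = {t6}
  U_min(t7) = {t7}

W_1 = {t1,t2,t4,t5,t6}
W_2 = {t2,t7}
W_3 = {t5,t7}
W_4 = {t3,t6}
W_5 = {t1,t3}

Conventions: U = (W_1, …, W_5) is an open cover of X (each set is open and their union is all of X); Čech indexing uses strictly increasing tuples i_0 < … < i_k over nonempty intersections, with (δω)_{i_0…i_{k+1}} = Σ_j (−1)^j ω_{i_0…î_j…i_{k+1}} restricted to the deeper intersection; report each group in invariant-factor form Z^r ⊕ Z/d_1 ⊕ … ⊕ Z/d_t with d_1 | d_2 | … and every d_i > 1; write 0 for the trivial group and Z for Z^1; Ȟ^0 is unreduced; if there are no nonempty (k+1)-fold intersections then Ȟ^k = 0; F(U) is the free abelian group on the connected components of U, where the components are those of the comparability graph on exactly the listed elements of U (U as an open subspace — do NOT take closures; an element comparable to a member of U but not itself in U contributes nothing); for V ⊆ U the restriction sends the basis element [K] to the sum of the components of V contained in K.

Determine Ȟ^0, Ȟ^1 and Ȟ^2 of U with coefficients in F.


intersection data:
  W12={t2} W13={t5} W14={t6} W15={t1} W23={t7} W45={t3}
components per intersection:
  W1: {t1} {t2} {t4,t5} {t6}
  W2: {t2} {t7}
  W3: {t5} {t7}
  W4: {t3} {t6}
  W5: {t1} {t3}
  W12: {t2}
  W13: {t5}
  W14: {t6}
  W15: {t1}
  W23: {t7}
  W45: {t3}
C dims 12,6; δ0: rk 6, SNF 1^6
Ȟ^0 = (12 − 6) − 0 = 6, so Ȟ^0 ≅ Z^6
Ȟ^1 = (6 − 0) − 6 = 0, so Ȟ^1 ≅ 0
Ȟ^2 = (0 − 0) − 0 = 0, so Ȟ^2 ≅ 0

Ȟ^0 ≅ Z^6, Ȟ^1 ≅ 0, Ȟ^2 ≅ 0


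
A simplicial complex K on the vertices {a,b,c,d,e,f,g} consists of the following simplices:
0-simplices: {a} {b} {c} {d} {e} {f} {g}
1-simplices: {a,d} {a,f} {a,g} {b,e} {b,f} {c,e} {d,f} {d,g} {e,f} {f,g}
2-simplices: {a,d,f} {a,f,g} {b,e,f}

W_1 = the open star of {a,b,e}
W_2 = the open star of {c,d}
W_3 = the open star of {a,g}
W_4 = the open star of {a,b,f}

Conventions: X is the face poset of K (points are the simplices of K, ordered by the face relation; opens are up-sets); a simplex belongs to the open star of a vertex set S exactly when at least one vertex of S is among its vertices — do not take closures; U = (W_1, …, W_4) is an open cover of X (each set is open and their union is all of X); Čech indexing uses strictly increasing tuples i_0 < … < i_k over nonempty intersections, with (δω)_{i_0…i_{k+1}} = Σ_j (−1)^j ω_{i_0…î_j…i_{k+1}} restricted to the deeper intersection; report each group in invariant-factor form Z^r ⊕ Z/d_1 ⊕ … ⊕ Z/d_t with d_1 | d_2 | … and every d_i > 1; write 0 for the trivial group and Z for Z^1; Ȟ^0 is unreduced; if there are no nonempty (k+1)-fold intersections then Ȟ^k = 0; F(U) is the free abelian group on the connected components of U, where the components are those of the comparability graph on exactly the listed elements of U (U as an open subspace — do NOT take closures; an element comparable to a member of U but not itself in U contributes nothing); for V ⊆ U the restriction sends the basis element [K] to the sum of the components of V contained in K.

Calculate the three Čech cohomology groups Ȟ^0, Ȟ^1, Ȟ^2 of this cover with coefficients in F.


Ȟ^0 ≅ Z, Ȟ^1 ≅ Z and Ȟ^2 ≅ 0

nonempty overlaps:
  W1={{a},{b},{e},{a,d},{a,f},{a,g},{b,e},{b,f},{c,e},{e,f},{a,d,f},{a,f,g},{b,e,f}} W2={{c},{d},{a,d},{c,e},{d,f},{d,g},{a,d,f}} W3={{a},{g},{a,d},{a,f},{a,g},{d,g},{f,g},{a,d,f},{a,f,g}} W4={{a},{b},{f},{a,d},{a,f},{a,g},{b,e},{b,f},{d,f},{e,f},{f,g},{a,d,f},{a,f,g},{b,e,f}}
  W12={{a,d},{c,e},{a,d,f}} W13={{a},{a,d},{a,f},{a,g},{a,d,f},{a,f,g}} W14={{a},{b},{a,d},{a,f},{a,g},{b,e},{b,f},{e,f},{a,d,f},{a,f,g},{b,e,f}} W23={{a,d},{d,g},{a,d,f}} W24={{a,d},{d,f},{a,d,f}} W34={{a},{a,d},{a,f},{a,g},{f,g},{a,d,f},{a,f,g}}
  W123={{a,d},{a,d,f}} W124={{a,d},{a,d,f}} W134={{a},{a,d},{a,f},{a,g},{a,d,f},{a,f,g}} W234={{a,d},{a,d,f}}
  W1234={{a,d},{a,d,f}}
components per intersection:
  W1: {{a},{a,d},{a,f},{a,g},{a,d,f},{a,f,g}} {{b},{e},{b,e},{b,f},{c,e},{e,f},{b,e,f}}
  W2: {{c},{c,e}} {{d},{a,d},{d,f},{d,g},{a,d,f}}
  W3: {{a},{g},{a,d},{a,f},{a,g},{d,g},{f,g},{a,d,f},{a,f,g}}
  W4: {{a},{b},{f},{a,d},{a,f},{a,g},{b,e},{b,f},{d,f},{e,f},{f,g},{a,d,f},{a,f,g},{b,e,f}}
  W12: {{a,d},{a,d,f}} {{c,e}}
  W13: {{a},{a,d},{a,f},{a,g},{a,d,f},{a,f,g}}
  W14: {{a},{a,d},{a,f},{a,g},{a,d,f},{a,f,g}} {{b},{b,e},{b,f},{e,f},{b,e,f}}
  W23: {{a,d},{a,d,f}} {{d,g}}
  W24: {{a,d},{d,f},{a,d,f}}
  W34: {{a},{a,d},{a,f},{a,g},{f,g},{a,d,f},{a,f,g}}
  W123: {{a,d},{a,d,f}}
  W124: {{a,d},{a,d,f}}
  W134: {{a},{a,d},{a,f},{a,g},{a,d,f},{a,f,g}}
  W234: {{a,d},{a,d,f}}
  W1234: {{a,d},{a,d,f}}
C dims 6,9,4,1; δ0: rk 5, SNF 1^5; δ1: rk 3, SNF 1^3; δ2: rk 1, SNF 1^1
degree 0: 6−5−0 = 1 → Ȟ^0 ≅ Z
degree 1: 9−3−5 = 1 → Ȟ^1 ≅ Z
degree 2: 4−1−3 = 0 → Ȟ^2 ≅ 0


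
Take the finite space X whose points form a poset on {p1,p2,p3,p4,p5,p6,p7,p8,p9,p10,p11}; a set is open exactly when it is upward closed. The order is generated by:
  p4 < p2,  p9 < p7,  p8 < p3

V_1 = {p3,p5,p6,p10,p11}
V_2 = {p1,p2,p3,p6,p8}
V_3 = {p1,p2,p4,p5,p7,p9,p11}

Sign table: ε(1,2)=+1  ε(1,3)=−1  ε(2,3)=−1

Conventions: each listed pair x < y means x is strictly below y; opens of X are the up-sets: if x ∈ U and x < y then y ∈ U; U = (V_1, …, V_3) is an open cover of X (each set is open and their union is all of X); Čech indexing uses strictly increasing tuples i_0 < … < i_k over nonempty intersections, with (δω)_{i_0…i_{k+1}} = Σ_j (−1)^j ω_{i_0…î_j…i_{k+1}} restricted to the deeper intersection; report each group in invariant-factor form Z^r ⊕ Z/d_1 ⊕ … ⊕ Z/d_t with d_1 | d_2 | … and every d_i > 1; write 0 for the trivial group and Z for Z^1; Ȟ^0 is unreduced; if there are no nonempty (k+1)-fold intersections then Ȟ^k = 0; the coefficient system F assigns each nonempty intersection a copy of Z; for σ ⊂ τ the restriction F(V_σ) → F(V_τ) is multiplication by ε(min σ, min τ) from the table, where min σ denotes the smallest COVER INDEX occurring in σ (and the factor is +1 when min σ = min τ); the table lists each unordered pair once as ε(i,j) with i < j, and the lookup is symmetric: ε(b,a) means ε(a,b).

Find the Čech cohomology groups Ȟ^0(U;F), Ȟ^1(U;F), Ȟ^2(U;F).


nerve of the cover:
  V12={p3,p6} V13={p5,p11} V23={p1,p2}
C dims 3,3; δ0: rk 2, SNF 1^2
Ȟ^0 = (3 − 2) − 0 = 1, so Ȟ^0 ≅ Z
Ȟ^1 = (3 − 0) − 2 = 1, so Ȟ^1 ≅ Z
Ȟ^2 = (0 − 0) − 0 = 0, so Ȟ^2 ≅ 0

Ȟ^0(U;F) ≅ Z; Ȟ^1(U;F) ≅ Z; Ȟ^2(U;F) ≅ 0


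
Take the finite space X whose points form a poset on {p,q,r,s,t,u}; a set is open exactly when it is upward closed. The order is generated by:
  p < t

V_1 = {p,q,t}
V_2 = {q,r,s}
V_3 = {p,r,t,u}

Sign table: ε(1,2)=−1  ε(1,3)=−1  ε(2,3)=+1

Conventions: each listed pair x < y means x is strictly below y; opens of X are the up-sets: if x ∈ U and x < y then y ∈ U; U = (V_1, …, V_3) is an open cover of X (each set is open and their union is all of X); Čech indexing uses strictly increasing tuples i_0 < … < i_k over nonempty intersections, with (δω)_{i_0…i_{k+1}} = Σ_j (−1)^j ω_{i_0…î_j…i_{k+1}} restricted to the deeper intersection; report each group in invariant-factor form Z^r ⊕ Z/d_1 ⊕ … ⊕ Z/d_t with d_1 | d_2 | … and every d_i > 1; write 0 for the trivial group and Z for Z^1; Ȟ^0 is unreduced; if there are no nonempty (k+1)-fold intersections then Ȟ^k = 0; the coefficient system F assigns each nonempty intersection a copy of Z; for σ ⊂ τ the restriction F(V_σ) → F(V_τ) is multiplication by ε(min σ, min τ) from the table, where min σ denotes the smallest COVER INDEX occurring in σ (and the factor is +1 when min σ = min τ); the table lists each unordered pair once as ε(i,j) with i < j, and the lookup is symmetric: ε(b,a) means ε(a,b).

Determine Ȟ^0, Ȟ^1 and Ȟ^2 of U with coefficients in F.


Ȟ^0 = Z,  Ȟ^1 = Z,  Ȟ^2 = 0

nonempty overlaps:
  V12={q} V13={p,t} V23={r}
C dims 3,3; δ0: rk 2, SNF 1^2
degree 0: 3−2−0 = 1 → Ȟ^0 ≅ Z
degree 1: 3−0−2 = 1 → Ȟ^1 ≅ Z
degree 2: 0−0−0 = 0 → Ȟ^2 ≅ 0


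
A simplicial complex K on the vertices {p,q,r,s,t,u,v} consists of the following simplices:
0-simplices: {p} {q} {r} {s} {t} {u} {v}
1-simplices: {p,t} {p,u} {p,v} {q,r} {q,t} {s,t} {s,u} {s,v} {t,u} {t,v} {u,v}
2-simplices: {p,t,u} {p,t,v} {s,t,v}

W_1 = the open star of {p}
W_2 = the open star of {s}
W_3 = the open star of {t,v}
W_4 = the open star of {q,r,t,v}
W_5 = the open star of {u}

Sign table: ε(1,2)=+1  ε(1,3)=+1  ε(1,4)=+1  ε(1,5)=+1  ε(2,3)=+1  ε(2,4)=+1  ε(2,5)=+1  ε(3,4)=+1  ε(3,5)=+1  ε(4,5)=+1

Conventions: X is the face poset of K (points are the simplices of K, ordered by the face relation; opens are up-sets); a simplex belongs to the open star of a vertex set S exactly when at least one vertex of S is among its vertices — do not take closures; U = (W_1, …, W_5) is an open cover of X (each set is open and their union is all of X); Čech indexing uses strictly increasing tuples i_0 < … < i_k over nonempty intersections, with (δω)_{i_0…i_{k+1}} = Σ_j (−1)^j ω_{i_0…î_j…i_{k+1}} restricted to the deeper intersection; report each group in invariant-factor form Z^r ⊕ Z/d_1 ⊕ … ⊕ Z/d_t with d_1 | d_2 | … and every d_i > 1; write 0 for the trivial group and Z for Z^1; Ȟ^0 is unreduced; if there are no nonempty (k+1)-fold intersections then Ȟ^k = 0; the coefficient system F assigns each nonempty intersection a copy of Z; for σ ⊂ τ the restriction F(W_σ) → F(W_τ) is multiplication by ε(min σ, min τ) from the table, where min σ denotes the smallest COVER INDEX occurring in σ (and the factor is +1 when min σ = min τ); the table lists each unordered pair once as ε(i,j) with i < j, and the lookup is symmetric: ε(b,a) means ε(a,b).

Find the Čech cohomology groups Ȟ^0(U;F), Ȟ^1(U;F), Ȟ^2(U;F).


nonempty overlaps:
  W1={{p},{p,t},{p,u},{p,v},{p,t,u},{p,t,v}} W2={{s},{s,t},{s,u},{s,v},{s,t,v}} W3={{t},{v},{p,t},{p,v},{q,t},{s,t},{s,v},{t,u},{t,v},{u,v},{p,t,u},{p,t,v},{s,t,v}} W4={{q},{r},{t},{v},{p,t},{p,v},{q,r},{q,t},{s,t},{s,v},{t,u},{t,v},{u,v},{p,t,u},{p,t,v},{s,t,v}} W5={{u},{p,u},{s,u},{t,u},{u,v},{p,t,u}}
  W13={{p,t},{p,v},{p,t,u},{p,t,v}} W14={{p,t},{p,v},{p,t,u},{p,t,v}} W15={{p,u},{p,t,u}} W23={{s,t},{s,v},{s,t,v}} W24={{s,t},{s,v},{s,t,v}} W25={{s,u}} W34={{t},{v},{p,t},{p,v},{q,t},{s,t},{s,v},{t,u},{t,v},{u,v},{p,t,u},{p,t,v},{s,t,v}} W35={{t,u},{u,v},{p,t,u}} W45={{t,u},{u,v},{p,t,u}}
  W134={{p,t},{p,v},{p,t,u},{p,t,v}} W135={{p,t,u}} W145={{p,t,u}} W234={{s,t},{s,v},{s,t,v}} W345={{t,u},{u,v},{p,t,u}}
  W1345={{p,t,u}}
C dims 5,9,5,1; δ0: rk 4, SNF 1^4; δ1: rk 4, SNF 1^4; δ2: rk 1, SNF 1^1
degree 0: 5−4−0 = 1 → Ȟ^0 ≅ Z
degree 1: 9−4−4 = 1 → Ȟ^1 ≅ Z
degree 2: 5−1−4 = 0 → Ȟ^2 ≅ 0

Ȟ^0 = Z, Ȟ^1 = Z, Ȟ^2 = 0


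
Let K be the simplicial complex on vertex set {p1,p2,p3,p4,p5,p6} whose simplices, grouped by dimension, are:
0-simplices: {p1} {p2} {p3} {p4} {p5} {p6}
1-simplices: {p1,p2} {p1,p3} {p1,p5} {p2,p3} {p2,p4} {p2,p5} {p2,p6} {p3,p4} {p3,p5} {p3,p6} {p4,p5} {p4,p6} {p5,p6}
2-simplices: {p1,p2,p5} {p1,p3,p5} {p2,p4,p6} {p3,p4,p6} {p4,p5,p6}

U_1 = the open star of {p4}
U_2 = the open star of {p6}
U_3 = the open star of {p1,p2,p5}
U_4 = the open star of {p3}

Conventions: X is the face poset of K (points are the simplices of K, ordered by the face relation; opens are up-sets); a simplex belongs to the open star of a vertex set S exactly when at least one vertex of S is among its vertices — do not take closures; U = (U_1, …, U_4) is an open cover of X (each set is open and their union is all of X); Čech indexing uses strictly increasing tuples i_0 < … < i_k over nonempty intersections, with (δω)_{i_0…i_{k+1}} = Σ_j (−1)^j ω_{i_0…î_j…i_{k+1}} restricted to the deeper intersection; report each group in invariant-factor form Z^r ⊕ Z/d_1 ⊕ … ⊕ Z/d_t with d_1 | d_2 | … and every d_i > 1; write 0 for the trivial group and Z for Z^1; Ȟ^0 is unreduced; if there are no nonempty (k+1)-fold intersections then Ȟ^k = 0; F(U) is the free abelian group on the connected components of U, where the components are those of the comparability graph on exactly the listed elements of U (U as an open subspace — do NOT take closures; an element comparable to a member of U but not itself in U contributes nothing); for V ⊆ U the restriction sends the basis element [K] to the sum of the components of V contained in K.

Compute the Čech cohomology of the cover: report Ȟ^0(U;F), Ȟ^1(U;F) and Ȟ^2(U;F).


Ȟ^0 ≅ Z; Ȟ^1 ≅ Z^3; Ȟ^2 ≅ 0

nonempty overlaps:
  U1={{p4},{p2,p4},{p3,p4},{p4,p5},{p4,p6},{p2,p4,p6},{p3,p4,p6},{p4,p5,p6}} U2={{p6},{p2,p6},{p3,p6},{p4,p6},{p5,p6},{p2,p4,p6},{p3,p4,p6},{p4,p5,p6}} U3={{p1},{p2},{p5},{p1,p2},{p1,p3},{p1,p5},{p2,p3},{p2,p4},{p2,p5},{p2,p6},{p3,p5},{p4,p5},{p5,p6},{p1,p2,p5},{p1,p3,p5},{p2,p4,p6},{p4,p5,p6}} U4={{p3},{p1,p3},{p2,p3},{p3,p4},{p3,p5},{p3,p6},{p1,p3,p5},{p3,p4,p6}}
  U12={{p4,p6},{p2,p4,p6},{p3,p4,p6},{p4,p5,p6}} U13={{p2,p4},{p4,p5},{p2,p4,p6},{p4,p5,p6}} U14={{p3,p4},{p3,p4,p6}} U23={{p2,p6},{p5,p6},{p2,p4,p6},{p4,p5,p6}} U24={{p3,p6},{p3,p4,p6}} U34={{p1,p3},{p2,p3},{p3,p5},{p1,p3,p5}}
  U123={{p2,p4,p6},{p4,p5,p6}} U124={{p3,p4,p6}}
components per intersection:
  U1: {{p4},{p2,p4},{p3,p4},{p4,p5},{p4,p6},{p2,p4,p6},{p3,p4,p6},{p4,p5,p6}}
  U2: {{p6},{p2,p6},{p3,p6},{p4,p6},{p5,p6},{p2,p4,p6},{p3,p4,p6},{p4,p5,p6}}
  U3: {{p1},{p2},{p5},{p1,p2},{p1,p3},{p1,p5},{p2,p3},{p2,p4},{p2,p5},{p2,p6},{p3,p5},{p4,p5},{p5,p6},{p1,p2,p5},{p1,p3,p5},{p2,p4,p6},{p4,p5,p6}}
  U4: {{p3},{p1,p3},{p2,p3},{p3,p4},{p3,p5},{p3,p6},{p1,p3,p5},{p3,p4,p6}}
  U12: {{p4,p6},{p2,p4,p6},{p3,p4,p6},{p4,p5,p6}}
  U13: {{p2,p4},{p2,p4,p6}} {{p4,p5},{p4,p5,p6}}
  U14: {{p3,p4},{p3,p4,p6}}
  U23: {{p2,p6},{p2,p4,p6}} {{p5,p6},{p4,p5,p6}}
  U24: {{p3,p6},{p3,p4,p6}}
  U34: {{p1,p3},{p3,p5},{p1,p3,p5}} {{p2,p3}}
  U123: {{p2,p4,p6}} {{p4,p5,p6}}
  U124: {{p3,p4,p6}}
C dims 4,9,3; δ0: rk 3, SNF 1^3; δ1: rk 3, SNF 1^3
degree 0: 4−3−0 = 1 → Ȟ^0 ≅ Z
degree 1: 9−3−3 = 3 → Ȟ^1 ≅ Z^3
degree 2: 3−0−3 = 0 → Ȟ^2 ≅ 0


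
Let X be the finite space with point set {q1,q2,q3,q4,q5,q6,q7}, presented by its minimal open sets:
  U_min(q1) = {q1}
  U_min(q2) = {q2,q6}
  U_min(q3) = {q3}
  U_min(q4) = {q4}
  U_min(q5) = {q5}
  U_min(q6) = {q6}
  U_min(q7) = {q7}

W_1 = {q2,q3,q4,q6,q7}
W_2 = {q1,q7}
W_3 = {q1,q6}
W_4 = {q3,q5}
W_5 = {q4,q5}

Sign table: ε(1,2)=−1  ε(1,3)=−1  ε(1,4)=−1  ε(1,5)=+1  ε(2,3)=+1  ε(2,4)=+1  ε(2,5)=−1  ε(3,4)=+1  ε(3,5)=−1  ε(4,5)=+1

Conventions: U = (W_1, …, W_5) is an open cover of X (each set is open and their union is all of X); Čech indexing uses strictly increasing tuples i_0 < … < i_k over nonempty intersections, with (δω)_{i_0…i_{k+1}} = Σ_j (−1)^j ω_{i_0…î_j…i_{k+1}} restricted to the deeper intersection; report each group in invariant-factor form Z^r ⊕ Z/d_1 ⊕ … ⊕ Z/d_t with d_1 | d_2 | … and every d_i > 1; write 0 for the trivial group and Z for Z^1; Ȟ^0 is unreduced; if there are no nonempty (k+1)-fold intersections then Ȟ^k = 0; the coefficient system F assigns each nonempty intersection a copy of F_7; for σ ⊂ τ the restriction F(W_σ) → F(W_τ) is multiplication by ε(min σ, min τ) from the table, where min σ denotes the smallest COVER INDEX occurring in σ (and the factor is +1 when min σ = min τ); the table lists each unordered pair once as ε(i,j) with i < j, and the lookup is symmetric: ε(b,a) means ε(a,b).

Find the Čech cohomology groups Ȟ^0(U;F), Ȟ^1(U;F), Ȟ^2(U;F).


cover nerve:
  W12={q7} W13={q6} W14={q3} W15={q4} W23={q1} W45={q5}
C dims 5,6; δ0: rk_F7 5
Ȟ^0: (5−5)−0=0 ⇒ 0
Ȟ^1: (6−0)−5=1 ⇒ Z/7
Ȟ^2: (0−0)−0=0 ⇒ 0

Ȟ^0(U;F) ≅ 0, Ȟ^1(U;F) ≅ Z/7 and Ȟ^2(U;F) ≅ 0


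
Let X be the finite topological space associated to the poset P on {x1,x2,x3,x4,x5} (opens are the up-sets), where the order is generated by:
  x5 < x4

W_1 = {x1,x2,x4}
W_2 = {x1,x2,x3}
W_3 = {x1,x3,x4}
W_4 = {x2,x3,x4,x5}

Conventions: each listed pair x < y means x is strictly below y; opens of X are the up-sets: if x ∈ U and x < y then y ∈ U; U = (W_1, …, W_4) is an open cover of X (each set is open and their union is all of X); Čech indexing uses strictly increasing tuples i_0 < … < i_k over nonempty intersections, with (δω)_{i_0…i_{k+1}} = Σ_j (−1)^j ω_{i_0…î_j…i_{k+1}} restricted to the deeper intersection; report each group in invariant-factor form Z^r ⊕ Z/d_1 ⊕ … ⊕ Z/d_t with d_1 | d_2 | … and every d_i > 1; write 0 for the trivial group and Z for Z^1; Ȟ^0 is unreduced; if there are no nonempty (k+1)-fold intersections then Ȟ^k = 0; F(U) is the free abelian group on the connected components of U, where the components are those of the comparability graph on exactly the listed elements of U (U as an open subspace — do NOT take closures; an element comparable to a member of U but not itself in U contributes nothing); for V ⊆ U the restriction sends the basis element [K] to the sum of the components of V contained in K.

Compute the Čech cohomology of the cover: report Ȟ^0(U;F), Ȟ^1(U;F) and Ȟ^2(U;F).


Ȟ^0 = Z^4, Ȟ^1 = 0, Ȟ^2 = 0

nerve simplices:
  W12={x1,x2} W13={x1,x4} W14={x2,x4} W23={x1,x3} W24={x2,x3} W34={x3,x4}
  W123={x1} W124={x2} W134={x4} W234={x3}
components per intersection:
  W1: {x1} {x2} {x4}
  W2: {x1} {x2} {x3}
  W3: {x1} {x3} {x4}
  W4: {x2} {x3} {x4,x5}
  W12: {x1} {x2}
  W13: {x1} {x4}
  W14: {x2} {x4}
  W23: {x1} {x3}
  W24: {x2} {x3}
  W34: {x3} {x4}
  W123: {x1}
  W124: {x2}
  W134: {x4}
  W234: {x3}
C dims 12,12,4; δ0: rk 8, SNF 1^8; δ1: rk 4, SNF 1^4
degree 0: 12−8−0 = 4 → Ȟ^0 ≅ Z^4
degree 1: 12−4−8 = 0 → Ȟ^1 ≅ 0
degree 2: 4−0−4 = 0 → Ȟ^2 ≅ 0


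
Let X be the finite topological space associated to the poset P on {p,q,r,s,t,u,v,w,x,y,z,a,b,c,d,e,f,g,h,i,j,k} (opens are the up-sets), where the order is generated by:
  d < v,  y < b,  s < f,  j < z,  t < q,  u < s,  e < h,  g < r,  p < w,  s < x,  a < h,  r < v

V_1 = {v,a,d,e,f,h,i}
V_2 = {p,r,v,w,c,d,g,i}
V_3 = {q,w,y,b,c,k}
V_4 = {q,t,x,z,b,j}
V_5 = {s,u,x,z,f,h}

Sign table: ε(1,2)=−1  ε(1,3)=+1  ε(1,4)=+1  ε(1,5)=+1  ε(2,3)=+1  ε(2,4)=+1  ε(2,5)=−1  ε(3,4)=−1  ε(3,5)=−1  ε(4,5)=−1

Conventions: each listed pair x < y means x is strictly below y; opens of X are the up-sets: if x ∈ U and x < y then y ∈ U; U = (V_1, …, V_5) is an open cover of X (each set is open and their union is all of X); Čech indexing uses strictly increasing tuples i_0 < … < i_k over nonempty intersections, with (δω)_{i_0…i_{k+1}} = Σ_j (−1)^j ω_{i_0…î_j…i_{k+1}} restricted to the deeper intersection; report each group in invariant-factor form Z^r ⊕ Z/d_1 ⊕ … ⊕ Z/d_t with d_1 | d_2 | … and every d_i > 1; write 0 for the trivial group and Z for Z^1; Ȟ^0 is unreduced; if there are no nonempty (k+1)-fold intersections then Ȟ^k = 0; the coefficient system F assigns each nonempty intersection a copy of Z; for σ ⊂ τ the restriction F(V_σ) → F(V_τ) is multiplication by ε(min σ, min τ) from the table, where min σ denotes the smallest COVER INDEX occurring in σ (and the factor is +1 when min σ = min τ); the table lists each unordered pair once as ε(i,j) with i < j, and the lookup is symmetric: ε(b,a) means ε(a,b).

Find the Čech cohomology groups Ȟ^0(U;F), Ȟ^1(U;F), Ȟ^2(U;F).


nerve simplices:
  V12={v,d,i} V15={f,h} V23={w,c} V34={q,b} V45={x,z}
C dims 5,5; δ0: rk 5, SNF 1^4·2
degree 0: 5−5−0 = 0 → Ȟ^0 ≅ 0
degree 1: 5−0−5 = 0 plus torsion [2] → Ȟ^1 ≅ Z/2
degree 2: 0−0−0 = 0 → Ȟ^2 ≅ 0

Ȟ^0 = 0, Ȟ^1 = Z/2, Ȟ^2 = 0


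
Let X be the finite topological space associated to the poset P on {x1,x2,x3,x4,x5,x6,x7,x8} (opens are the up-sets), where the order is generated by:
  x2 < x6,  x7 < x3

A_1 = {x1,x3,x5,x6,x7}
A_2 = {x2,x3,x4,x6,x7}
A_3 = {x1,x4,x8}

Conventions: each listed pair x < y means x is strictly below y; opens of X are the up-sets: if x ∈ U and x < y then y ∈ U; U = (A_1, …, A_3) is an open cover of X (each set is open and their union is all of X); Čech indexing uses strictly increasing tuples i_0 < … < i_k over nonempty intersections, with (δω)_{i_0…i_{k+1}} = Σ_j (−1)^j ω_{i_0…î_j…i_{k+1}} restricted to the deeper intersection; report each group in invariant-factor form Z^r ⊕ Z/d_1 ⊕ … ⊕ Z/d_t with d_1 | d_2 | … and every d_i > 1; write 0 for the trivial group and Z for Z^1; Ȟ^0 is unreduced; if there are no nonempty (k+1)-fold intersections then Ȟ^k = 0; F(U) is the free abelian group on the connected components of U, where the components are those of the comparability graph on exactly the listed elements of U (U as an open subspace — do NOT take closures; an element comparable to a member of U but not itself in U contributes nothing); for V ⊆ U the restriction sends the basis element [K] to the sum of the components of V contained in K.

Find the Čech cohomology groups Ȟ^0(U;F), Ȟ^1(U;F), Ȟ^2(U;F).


Ȟ^0(U;F) ≅ Z^6,  Ȟ^1(U;F) ≅ 0,  Ȟ^2(U;F) ≅ 0

nerve simplices:
  A12={x3,x6,x7} A13={x1} A23={x4}
components per intersection:
  A1: {x1} {x3,x7} {x5} {x6}
  A2: {x2,x6} {x3,x7} {x4}
  A3: {x1} {x4} {x8}
  A12: {x3,x7} {x6}
  A13: {x1}
  A23: {x4}
C dims 10,4; δ0: rk 4, SNF 1^4
degree 0: 10−4−0 = 6 → Ȟ^0 ≅ Z^6
degree 1: 4−0−4 = 0 → Ȟ^1 ≅ 0
degree 2: 0−0−0 = 0 → Ȟ^2 ≅ 0


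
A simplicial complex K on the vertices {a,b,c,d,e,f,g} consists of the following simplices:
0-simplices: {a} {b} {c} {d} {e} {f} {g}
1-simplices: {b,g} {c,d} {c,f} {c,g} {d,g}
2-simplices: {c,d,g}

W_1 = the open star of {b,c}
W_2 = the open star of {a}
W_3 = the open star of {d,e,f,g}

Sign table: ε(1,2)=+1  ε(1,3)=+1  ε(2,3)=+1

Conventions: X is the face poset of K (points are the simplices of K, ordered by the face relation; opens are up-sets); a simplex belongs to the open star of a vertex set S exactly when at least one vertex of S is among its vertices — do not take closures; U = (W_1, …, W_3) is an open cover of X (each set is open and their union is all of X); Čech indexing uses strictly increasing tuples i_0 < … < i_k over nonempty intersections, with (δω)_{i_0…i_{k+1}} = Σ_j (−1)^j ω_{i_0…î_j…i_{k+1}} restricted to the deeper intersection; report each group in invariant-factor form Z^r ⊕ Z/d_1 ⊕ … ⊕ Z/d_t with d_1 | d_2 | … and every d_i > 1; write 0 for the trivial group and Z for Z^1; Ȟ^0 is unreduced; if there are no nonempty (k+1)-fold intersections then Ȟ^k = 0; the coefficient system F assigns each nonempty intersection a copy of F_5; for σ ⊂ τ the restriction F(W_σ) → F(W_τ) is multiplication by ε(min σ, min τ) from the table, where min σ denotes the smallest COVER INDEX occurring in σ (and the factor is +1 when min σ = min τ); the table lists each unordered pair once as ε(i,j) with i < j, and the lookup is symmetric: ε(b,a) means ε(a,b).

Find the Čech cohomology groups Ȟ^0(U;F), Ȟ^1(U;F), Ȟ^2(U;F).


Ȟ^0 = Z/5 ⊕ Z/5,  Ȟ^1 = 0,  Ȟ^2 = 0

cover nerve:
  W1={{b},{c},{b,g},{c,d},{c,f},{c,g},{c,d,g}} W2={{a}} W3={{d},{e},{f},{g},{b,g},{c,d},{c,f},{c,g},{d,g},{c,d,g}}
  W13={{b,g},{c,d},{c,f},{c,g},{c,d,g}}
C dims 3,1; δ0: rk_F5 1
Ȟ^0: (3−1)−0=2 ⇒ Z/5 ⊕ Z/5
Ȟ^1: (1−0)−1=0 ⇒ 0
Ȟ^2: (0−0)−0=0 ⇒ 0


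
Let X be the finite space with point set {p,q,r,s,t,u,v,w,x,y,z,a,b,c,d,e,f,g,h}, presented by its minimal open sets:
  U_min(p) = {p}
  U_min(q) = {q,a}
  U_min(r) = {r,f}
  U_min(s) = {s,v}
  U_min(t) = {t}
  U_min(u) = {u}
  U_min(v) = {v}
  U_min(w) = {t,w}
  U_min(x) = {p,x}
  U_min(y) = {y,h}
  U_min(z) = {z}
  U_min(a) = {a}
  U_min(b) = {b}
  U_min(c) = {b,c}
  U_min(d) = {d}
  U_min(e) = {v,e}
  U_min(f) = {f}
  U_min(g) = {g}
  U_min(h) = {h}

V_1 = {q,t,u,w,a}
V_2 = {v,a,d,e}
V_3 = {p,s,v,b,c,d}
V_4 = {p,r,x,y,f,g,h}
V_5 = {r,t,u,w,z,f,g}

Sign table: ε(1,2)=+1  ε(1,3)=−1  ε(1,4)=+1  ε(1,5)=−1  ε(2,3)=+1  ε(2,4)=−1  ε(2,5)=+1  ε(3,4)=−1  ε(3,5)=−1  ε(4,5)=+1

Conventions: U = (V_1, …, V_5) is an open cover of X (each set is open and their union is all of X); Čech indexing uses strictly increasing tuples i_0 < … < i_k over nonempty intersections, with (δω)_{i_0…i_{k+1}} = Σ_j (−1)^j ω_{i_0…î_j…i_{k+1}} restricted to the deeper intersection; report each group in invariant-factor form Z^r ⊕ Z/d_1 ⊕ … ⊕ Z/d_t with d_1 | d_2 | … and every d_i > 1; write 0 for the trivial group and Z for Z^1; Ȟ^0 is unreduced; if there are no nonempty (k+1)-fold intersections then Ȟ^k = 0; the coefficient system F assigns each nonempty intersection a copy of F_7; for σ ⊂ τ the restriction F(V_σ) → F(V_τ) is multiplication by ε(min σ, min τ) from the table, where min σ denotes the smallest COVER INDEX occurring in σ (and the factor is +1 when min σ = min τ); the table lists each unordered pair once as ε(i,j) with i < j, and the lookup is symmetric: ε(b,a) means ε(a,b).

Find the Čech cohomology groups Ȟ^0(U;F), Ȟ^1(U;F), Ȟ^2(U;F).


Ȟ^0 ≅ Z/7, Ȟ^1 ≅ Z/7, Ȟ^2 ≅ 0

nerve of the cover:
  V12={a} V15={t,u,w} V23={v,d} V34={p} V45={r,f,g}
C dims 5,5; δ0: rk_F7 4
Ȟ^0 = (5 − 4) − 0 = 1, so Ȟ^0 ≅ Z/7
Ȟ^1 = (5 − 0) − 4 = 1, so Ȟ^1 ≅ Z/7
Ȟ^2 = (0 − 0) − 0 = 0, so Ȟ^2 ≅ 0


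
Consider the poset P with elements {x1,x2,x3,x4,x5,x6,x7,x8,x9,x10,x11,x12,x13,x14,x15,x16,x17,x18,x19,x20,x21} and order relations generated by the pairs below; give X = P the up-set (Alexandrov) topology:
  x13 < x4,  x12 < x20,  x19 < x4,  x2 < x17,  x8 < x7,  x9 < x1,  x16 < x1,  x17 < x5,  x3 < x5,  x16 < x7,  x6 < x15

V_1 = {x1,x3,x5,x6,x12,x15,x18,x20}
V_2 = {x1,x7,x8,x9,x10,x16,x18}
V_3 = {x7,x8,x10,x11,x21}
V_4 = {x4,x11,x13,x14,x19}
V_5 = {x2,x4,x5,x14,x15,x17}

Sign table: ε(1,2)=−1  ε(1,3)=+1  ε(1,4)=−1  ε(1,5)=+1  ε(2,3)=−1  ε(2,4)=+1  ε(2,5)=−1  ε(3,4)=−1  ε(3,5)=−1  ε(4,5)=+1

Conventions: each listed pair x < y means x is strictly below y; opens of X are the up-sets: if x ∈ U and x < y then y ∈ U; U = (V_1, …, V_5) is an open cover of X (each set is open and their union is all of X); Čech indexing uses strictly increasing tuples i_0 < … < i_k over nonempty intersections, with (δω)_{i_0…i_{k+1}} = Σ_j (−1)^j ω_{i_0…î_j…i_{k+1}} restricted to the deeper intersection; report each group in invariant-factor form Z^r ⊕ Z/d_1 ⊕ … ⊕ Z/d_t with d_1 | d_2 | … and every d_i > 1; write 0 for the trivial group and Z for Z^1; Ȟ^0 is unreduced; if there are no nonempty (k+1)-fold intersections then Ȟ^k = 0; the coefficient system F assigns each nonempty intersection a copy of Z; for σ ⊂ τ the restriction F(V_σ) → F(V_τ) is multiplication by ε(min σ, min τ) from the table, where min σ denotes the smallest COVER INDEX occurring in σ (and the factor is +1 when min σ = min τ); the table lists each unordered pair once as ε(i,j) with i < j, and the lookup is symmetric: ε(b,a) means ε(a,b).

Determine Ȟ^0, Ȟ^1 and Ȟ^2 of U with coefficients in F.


Ȟ^0 = 0,  Ȟ^1 = Z/2,  Ȟ^2 = 0

nerve of the cover:
  V12={x1,x18} V15={x5,x15} V23={x7,x8,x10} V34={x11} V45={x4,x14}
C dims 5,5; δ0: rk 5, SNF 1^4·2
Ȟ^0 = (5 − 5) − 0 = 0, so Ȟ^0 ≅ 0
Ȟ^1 = (5 − 0) − 5 = 0 plus torsion [2], so Ȟ^1 ≅ Z/2
Ȟ^2 = (0 − 0) − 0 = 0, so Ȟ^2 ≅ 0
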